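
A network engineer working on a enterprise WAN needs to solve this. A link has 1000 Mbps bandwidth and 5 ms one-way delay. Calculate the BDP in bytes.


Given: bandwidth = 1000 Mbps, delay = 5 ms
BDP in bits = 1000 * 10^6 * 5 / 1000
BDP in bits = 5000000
BDP in bytes = 5000000 / 8 = 625000

625000


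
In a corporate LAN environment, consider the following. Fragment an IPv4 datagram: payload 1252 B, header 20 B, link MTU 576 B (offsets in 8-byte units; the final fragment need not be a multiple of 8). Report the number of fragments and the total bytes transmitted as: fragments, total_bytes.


Max data per non-final fragment = floor((MTU - header)/8)*8 = floor((576 - 20)/8)*8 = floor(556/8)*8 = 552 B
Final fragment needs no 8-byte alignment: it can carry up to MTU - header = 556 B
Non-final fragments needed = ceil((payload - 556) / 552) = ceil(696/552) = ceil(1.2609) = 2
Number of fragments = 2 + 1 = 3
Fragment sizes (data): 2 * 552 B + 148 B (last, 148 <= 556 OK)
Total bytes sent = payload + n_frags * header = 1252 + 3*20 = 1252 + 60 = 1312 B

3, 1312


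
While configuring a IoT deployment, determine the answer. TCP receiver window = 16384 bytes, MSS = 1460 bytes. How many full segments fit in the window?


Given: RWND = 16384 bytes, MSS = 1460 bytes
Full segments = floor(RWND / MSS)
Full segments = floor(16384 / 1460)
Full segments = floor(11.2219) = 11

11


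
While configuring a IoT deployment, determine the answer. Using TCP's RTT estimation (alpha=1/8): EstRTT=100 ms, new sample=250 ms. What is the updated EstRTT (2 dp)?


Given: EstRTT = 100 ms, SampleRTT = 250 ms, alpha = 1/8
New EstRTT = (1 - alpha) * EstRTT + alpha * SampleRTT
(7/8) * 100 = 87.5
(1/8) * 250 = 31.25
New EstRTT = 87.5 + 31.25 = 118.75 ms -> 118.75 ms (2 dp)

118.75


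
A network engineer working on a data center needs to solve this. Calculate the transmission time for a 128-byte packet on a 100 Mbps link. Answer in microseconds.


Given: packet = 128 bytes, bandwidth = 100 Mbps
Packet in bits = 128 * 8 = 1024 bits
Bandwidth = 100 * 10^6 = 100000000 bps
Time = 1024 / 100000000 seconds
Time in us = 1024 * 10^6 / 100000000 = 10.24

10.24


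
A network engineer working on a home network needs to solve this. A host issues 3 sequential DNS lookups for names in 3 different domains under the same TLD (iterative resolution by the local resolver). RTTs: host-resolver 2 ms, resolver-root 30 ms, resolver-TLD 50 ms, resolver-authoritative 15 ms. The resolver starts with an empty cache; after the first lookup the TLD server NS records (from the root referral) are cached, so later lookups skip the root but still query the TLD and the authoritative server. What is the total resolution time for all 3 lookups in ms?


Lookup 1 (cold cache): local + root + TLD + auth = 2 + 30 + 50 + 15 = 97 ms
Lookups 2..3 (TLD NS cached -> skip root; new domain -> still ask TLD and auth): local + TLD + auth = 2 + 50 + 15 = 67 ms each
Remaining 2 lookups: 2 * 67 = 134 ms
Total = 97 + 134 = 231 ms

231


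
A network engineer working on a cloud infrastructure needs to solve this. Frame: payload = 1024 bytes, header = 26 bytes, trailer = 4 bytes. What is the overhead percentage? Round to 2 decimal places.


Given: payload = 1024 B, header = 26 B, trailer = 4 B
Overhead bytes = header + trailer = 26 + 4 = 30
Total frame = payload + overhead = 1024 + 30 = 1054
Overhead % = 30 / 1054 * 100 = 2.8463% -> 2.85% (2 dp)

2.85


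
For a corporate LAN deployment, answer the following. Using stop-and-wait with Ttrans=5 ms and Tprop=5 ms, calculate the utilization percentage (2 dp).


Given: Ttrans = 5 ms, Tprop = 5 ms
RTT = 2 * Tprop = 2 * 5 = 10 ms
U = Ttrans / (Ttrans + RTT)
U = 5 / (5 + 10)
U = 5 / 15 = 0.333333
U% = 33.33%

33.33


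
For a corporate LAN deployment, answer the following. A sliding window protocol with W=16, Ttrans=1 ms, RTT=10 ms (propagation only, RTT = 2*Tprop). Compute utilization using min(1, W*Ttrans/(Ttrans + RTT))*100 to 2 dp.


Given: W = 16, Ttrans = 1 ms, RTT = 10 ms (= 2 * Tprop, Tprop = 5 ms)
Cycle time = Ttrans + RTT = 1 + 10 = 11 ms (first packet sent until its ACK returns)
W * Ttrans = 16 * 1 = 16 ms of sending per cycle
W * Ttrans / (Ttrans + RTT) = 16 / 11 = 1.454545
U = min(1, 1.454545) = 1.000000
U% = 100.00%

100.00


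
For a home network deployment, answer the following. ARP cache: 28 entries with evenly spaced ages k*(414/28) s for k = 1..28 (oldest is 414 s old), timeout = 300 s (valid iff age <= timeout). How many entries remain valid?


Ages are k * 414/28 s for k = 1..28 (spacing = 14.7857 s).
Entry k is valid iff k * 414/28 <= 300 iff k <= 28 * 300 / 414 = 20.2899
n_valid = floor(20.2899) = 20
(n_stale = 28 - 20 = 8)

20


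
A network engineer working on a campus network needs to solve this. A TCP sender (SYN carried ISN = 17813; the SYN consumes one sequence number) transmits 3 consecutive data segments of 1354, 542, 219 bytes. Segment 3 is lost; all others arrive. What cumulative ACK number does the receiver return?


SYN uses sequence number 17813; first data byte = ISN + 1 = 17814.
Segment 1: SEQ = 17814, len = 1354 B, covers [17814, 19167]
Segment 2: SEQ = 19168, len = 542 B, covers [19168, 19709]
Segment 3: SEQ = 19710, len = 219 B, covers [19710, 19928] [LOST]
In-order data received: bytes [17814, 19709] (segments 1..2).
Segment 3 missing -> gap begins at byte 19710.
Cumulative ACK = next expected in-order byte = 17814 + 1354 + 542 = 19710

19710


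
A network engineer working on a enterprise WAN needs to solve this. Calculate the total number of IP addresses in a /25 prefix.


Given: CIDR prefix /25
Host bits = 32 - 25 = 7
Total addresses = 2^7 = 128

128


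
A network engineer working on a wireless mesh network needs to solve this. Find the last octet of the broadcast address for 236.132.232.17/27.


Given: IP = 236.132.232.17, prefix = /27
Host bits = 32 - 27 = 5
Network last octet = 17 AND mask = 0
Host part size = 2^5 - 1 = 31
Broadcast last octet = 0 OR 31 = 31

31


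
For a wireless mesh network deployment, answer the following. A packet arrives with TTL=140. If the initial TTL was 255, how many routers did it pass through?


Given: initial TTL = 255, received TTL = 140
Hops = initial TTL - received TTL
Hops = 255 - 140 = 115

115


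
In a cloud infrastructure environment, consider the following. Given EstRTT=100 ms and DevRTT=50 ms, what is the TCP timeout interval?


Given: EstRTT = 100 ms, DevRTT = 50 ms
Timeout = EstRTT + 4 * DevRTT
4 * DevRTT = 4 * 50 = 200
Timeout = 100 + 200 = 300 ms

300


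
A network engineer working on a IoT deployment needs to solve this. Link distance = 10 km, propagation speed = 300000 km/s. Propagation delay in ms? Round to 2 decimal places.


Given: distance = 10 km, speed = 300000 km/s
Delay = distance / speed = 10 / 300000 seconds
Delay in ms = 10 * 1000 / 300000
Delay = 0.0333 ms
Rounded to 2 dp = 0.03 ms

0.03


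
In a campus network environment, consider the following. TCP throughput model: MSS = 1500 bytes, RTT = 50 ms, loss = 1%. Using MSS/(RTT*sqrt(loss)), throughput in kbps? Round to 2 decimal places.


Given: MSS = 1500 bytes, RTT = 50 ms, loss = 1%
RTT in seconds = 50 / 1000 = 0.05
Loss rate = 1% = 0.01
sqrt(loss) = sqrt(0.01) = 0.1
Throughput (bytes/s) = 1500 / (0.05 * 0.1) = 300000.0000
Throughput (kbps) = 300000.0000 * 8 / 1000 = 2400.000000 -> 2400.00 kbps (2 dp)

2400.00


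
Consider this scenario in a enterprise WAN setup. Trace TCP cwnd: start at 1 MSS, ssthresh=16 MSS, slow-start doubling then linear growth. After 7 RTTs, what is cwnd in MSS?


RTT 0: cwnd = 1 MSS (initial)
RTT 1: cwnd = 2 MSS (slow start, doubled)
RTT 2: cwnd = 4 MSS (slow start, doubled)
RTT 3: cwnd = 8 MSS (slow start, doubled)
RTT 4: cwnd = 16 MSS (slow start, doubled)
RTT 5: cwnd = 17 MSS (congestion avoidance, +1)
RTT 6: cwnd = 18 MSS (congestion avoidance, +1)
RTT 7: cwnd = 19 MSS (congestion avoidance, +1)

19


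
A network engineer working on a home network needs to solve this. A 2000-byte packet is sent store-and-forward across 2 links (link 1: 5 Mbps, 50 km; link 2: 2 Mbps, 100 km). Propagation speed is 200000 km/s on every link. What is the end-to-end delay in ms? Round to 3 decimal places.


Packet = 2000 bytes = 16000 bits. Store-and-forward: sum (t_trans + t_prop) per link.
Link 1: t_trans = 16000/(5*10^6) s = 3.2000 ms; t_prop = 50/200000 s = 0.2500 ms; subtotal = 3.4500 ms
Link 2: t_trans = 16000/(2*10^6) s = 8.0000 ms; t_prop = 100/200000 s = 0.5000 ms; subtotal = 8.5000 ms
End-to-end = 3.4500 + 8.5000 = 11.9500 ms -> 11.950 ms (3 dp)

11.950


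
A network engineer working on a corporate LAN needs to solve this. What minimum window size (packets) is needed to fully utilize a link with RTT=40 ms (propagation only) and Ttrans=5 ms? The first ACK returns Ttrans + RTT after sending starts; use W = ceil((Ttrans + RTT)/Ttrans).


Given: Ttrans = 5 ms, RTT = 40 ms (= 2 * Tprop, Tprop = 20 ms)
Time until first ACK returns = Ttrans + RTT = 5 + 40 = 45 ms
Need W * Ttrans >= Ttrans + RTT  ->  W >= (Ttrans + RTT) / Ttrans
(Ttrans + RTT) / Ttrans = 45 / 5 = 9
W_min = ceil(9) = 9

9


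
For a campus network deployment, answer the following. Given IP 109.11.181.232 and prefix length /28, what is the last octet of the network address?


Given: IP = 109.11.181.232, prefix = /28
Subnet mask = 255.255.255.240
Last octet of IP: 232
Last octet of mask: 240
Network last octet = 232 AND 240 = 224

224


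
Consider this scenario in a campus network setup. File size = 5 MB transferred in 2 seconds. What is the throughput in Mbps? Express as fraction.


Given: file = 5 MB, time = 2 s
File in Mb = 5 * 8 = 40 Mb
Throughput = 40 / 2 Mbps
Throughput = 20 Mbps

20


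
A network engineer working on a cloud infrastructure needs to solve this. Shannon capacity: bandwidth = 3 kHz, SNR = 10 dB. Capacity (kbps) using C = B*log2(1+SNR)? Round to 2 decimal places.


Given: B = 3 kHz, SNR = 10 dB
SNR linear = 10^(10/10) = 10
1 + SNR = 11
log2(11) = 3.4594316186
C = 3 * 1000 * 3.4594316186 = 10378.2949 bps
C = 10.378295 kbps -> 10.38 kbps (2 dp)

10.38


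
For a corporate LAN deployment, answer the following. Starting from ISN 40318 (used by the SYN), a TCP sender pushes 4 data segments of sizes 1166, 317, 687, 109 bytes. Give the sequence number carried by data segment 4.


The SYN occupies sequence number ISN = 40318, so the first data byte is ISN + 1 = 40319.
SEQ of data segment i = (ISN + 1) + sum of payload sizes of segments 1..i-1.
Segment 1: SEQ = 40319, payload = 1166 bytes
Segment 2: SEQ = 41485, payload = 317 bytes
Segment 3: SEQ = 41802, payload = 687 bytes
Segment 4: SEQ = 42489, payload = 109 bytes
SEQ of segment 4 = 40319 + 1166 + 317 + 687 = 42489

42489


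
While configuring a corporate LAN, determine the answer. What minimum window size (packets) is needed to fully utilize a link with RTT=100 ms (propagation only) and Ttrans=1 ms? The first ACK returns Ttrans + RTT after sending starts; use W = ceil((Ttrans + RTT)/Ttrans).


Given: Ttrans = 1 ms, RTT = 100 ms (= 2 * Tprop, Tprop = 50 ms)
Time until first ACK returns = Ttrans + RTT = 1 + 100 = 101 ms
Need W * Ttrans >= Ttrans + RTT  ->  W >= (Ttrans + RTT) / Ttrans
(Ttrans + RTT) / Ttrans = 101 / 1 = 101
W_min = ceil(101) = 101

101


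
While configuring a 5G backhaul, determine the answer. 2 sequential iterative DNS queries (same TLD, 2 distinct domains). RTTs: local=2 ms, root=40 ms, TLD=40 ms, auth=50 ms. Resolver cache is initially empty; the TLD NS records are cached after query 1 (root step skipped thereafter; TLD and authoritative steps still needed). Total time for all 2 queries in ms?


Lookup 1 (cold cache): local + root + TLD + auth = 2 + 40 + 40 + 50 = 132 ms
Lookups 2..2 (TLD NS cached -> skip root; new domain -> still ask TLD and auth): local + TLD + auth = 2 + 40 + 50 = 92 ms each
Remaining 1 lookups: 1 * 92 = 92 ms
Total = 132 + 92 = 224 ms

224


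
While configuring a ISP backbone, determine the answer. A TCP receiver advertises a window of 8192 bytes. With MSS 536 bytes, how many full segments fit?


Given: RWND = 8192 bytes, MSS = 536 bytes
Full segments = floor(RWND / MSS)
Full segments = floor(8192 / 536)
Full segments = floor(15.2836) = 15

15


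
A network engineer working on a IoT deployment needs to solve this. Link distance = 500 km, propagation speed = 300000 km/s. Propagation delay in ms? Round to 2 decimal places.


Given: distance = 500 km, speed = 300000 km/s
Delay = distance / speed = 500 / 300000 seconds
Delay in ms = 500 * 1000 / 300000
Delay = 1.6667 ms
Rounded to 2 dp = 1.67 ms

1.67


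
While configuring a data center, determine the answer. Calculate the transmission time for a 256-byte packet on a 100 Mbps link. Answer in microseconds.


Given: packet = 256 bytes, bandwidth = 100 Mbps
Packet in bits = 256 * 8 = 2048 bits
Bandwidth = 100 * 10^6 = 100000000 bps
Time = 2048 / 100000000 seconds
Time in us = 2048 * 10^6 / 100000000 = 20.48

20.48


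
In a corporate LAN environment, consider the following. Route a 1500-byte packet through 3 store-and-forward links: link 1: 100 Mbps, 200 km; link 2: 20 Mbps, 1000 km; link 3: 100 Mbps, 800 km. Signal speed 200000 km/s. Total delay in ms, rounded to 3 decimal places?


Packet = 1500 bytes = 12000 bits. Store-and-forward: sum (t_trans + t_prop) per link.
Link 1: t_trans = 12000/(100*10^6) s = 0.1200 ms; t_prop = 200/200000 s = 1.0000 ms; subtotal = 1.1200 ms
Link 2: t_trans = 12000/(20*10^6) s = 0.6000 ms; t_prop = 1000/200000 s = 5.0000 ms; subtotal = 5.6000 ms
Link 3: t_trans = 12000/(100*10^6) s = 0.1200 ms; t_prop = 800/200000 s = 4.0000 ms; subtotal = 4.1200 ms
End-to-end = 1.1200 + 5.6000 + 4.1200 = 10.8400 ms -> 10.840 ms (3 dp)

10.840


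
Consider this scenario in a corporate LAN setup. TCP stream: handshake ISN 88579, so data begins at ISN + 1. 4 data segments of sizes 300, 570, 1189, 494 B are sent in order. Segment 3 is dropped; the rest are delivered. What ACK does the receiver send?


SYN uses sequence number 88579; first data byte = ISN + 1 = 88580.
Segment 1: SEQ = 88580, len = 300 B, covers [88580, 88879]
Segment 2: SEQ = 88880, len = 570 B, covers [88880, 89449]
Segment 3: SEQ = 89450, len = 1189 B, covers [89450, 90638] [LOST]
Segment 4: SEQ = 90639, len = 494 B, covers [90639, 91132]
In-order data received: bytes [88580, 89449] (segments 1..2).
Segment 3 missing -> gap begins at byte 89450; later segments buffered out of order.
Cumulative ACK = next expected in-order byte = 88580 + 300 + 570 = 89450

89450


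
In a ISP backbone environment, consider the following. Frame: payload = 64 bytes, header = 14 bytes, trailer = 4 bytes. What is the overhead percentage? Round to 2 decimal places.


Given: payload = 64 B, header = 14 B, trailer = 4 B
Overhead bytes = header + trailer = 14 + 4 = 18
Total frame = payload + overhead = 64 + 18 = 82
Overhead % = 18 / 82 * 100 = 21.9512% -> 21.95% (2 dp)

21.95


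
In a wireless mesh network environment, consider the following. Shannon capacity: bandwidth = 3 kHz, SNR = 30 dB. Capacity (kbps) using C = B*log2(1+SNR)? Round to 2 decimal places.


Given: B = 3 kHz, SNR = 30 dB
SNR linear = 10^(30/10) = 1000
1 + SNR = 1001
log2(1001) = 9.9672262588
C = 3 * 1000 * 9.9672262588 = 29901.6788 bps
C = 29.901679 kbps -> 29.90 kbps (2 dp)

29.90


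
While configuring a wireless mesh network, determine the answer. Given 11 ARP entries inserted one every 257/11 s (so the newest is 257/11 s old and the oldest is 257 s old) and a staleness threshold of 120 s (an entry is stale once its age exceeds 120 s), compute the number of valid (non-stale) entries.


Ages are k * 257/11 s for k = 1..11 (spacing = 23.3636 s).
Entry k is valid iff k * 257/11 <= 120 iff k <= 11 * 120 / 257 = 5.1362
n_valid = floor(5.1362) = 5
(n_stale = 11 - 5 = 6)

5


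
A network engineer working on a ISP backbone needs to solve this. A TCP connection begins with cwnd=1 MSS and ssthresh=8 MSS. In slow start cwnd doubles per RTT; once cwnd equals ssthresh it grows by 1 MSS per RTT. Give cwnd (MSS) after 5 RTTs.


RTT 0: cwnd = 1 MSS (initial)
RTT 1: cwnd = 2 MSS (slow start, doubled)
RTT 2: cwnd = 4 MSS (slow start, doubled)
RTT 3: cwnd = 8 MSS (slow start, doubled)
RTT 4: cwnd = 9 MSS (congestion avoidance, +1)
RTT 5: cwnd = 10 MSS (congestion avoidance, +1)

10


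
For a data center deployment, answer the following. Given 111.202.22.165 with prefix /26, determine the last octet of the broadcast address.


Given: IP = 111.202.22.165, prefix = /26
Host bits = 32 - 26 = 6
Network last octet = 165 AND mask = 128
Host part size = 2^6 - 1 = 63
Broadcast last octet = 128 OR 63 = 191

191


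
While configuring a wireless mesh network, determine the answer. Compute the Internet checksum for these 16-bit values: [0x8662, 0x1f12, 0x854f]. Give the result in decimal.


Given words: [0x8662, 0x1f12, 0x854f]
Step 1: Sum all words
Raw sum = 34402 + 7954 + 34127 = 76483
Step 2: Fold carry: (10947 + 1) = 10948
One's complement = ~10948 & 0xFFFF = 54587

54587


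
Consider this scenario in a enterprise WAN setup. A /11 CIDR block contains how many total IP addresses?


Given: CIDR prefix /11
Host bits = 32 - 11 = 21
Total addresses = 2^21 = 2097152

2097152


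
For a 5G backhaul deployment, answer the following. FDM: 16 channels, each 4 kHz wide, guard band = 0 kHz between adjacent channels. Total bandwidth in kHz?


Given: 16 channels, 4 kHz each, guard = 0 kHz
Channel bandwidth = 16 * 4 = 64 kHz
Guard bands = 15 gaps * 0 kHz = 0 kHz
Total = 64 + 0 = 64 kHz

64


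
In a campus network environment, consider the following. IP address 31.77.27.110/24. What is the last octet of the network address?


Given: IP = 31.77.27.110, prefix = /24
Subnet mask = 255.255.255.0
Last octet of IP: 110
Last octet of mask: 0
Network last octet = 110 AND 0 = 0

0


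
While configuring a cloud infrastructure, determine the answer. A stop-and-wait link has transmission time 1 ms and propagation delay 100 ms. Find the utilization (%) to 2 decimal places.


Given: Ttrans = 1 ms, Tprop = 100 ms
RTT = 2 * Tprop = 2 * 100 = 200 ms
U = Ttrans / (Ttrans + RTT)
U = 1 / (1 + 200)
U = 1 / 201 = 0.004975
U% = 0.50%

0.50


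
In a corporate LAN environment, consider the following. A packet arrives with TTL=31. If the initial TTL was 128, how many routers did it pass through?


Given: initial TTL = 128, received TTL = 31
Hops = initial TTL - received TTL
Hops = 128 - 31 = 97

97


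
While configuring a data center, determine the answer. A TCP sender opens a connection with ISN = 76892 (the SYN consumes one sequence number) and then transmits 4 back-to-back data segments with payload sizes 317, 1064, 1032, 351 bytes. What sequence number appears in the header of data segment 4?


The SYN occupies sequence number ISN = 76892, so the first data byte is ISN + 1 = 76893.
SEQ of data segment i = (ISN + 1) + sum of payload sizes of segments 1..i-1.
Segment 1: SEQ = 76893, payload = 317 bytes
Segment 2: SEQ = 77210, payload = 1064 bytes
Segment 3: SEQ = 78274, payload = 1032 bytes
Segment 4: SEQ = 79306, payload = 351 bytes
SEQ of segment 4 = 76893 + 317 + 1064 + 1032 = 79306

79306


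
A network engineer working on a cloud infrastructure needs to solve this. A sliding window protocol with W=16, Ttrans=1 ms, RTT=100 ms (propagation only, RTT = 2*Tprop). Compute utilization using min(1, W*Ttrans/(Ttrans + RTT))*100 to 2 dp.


Given: W = 16, Ttrans = 1 ms, RTT = 100 ms (= 2 * Tprop, Tprop = 50 ms)
Cycle time = Ttrans + RTT = 1 + 100 = 101 ms (first packet sent until its ACK returns)
W * Ttrans = 16 * 1 = 16 ms of sending per cycle
W * Ttrans / (Ttrans + RTT) = 16 / 101 = 0.158416
U = min(1, 0.158416) = 0.158416
U% = 15.84%

15.84


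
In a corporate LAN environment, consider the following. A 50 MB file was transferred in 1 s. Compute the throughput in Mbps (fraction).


Given: file = 50 MB, time = 1 s
File in Mb = 50 * 8 = 400 Mb
Throughput = 400 / 1 Mbps
Throughput = 400 Mbps

400


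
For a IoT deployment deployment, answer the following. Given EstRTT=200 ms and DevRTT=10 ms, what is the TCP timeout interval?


Given: EstRTT = 200 ms, DevRTT = 10 ms
Timeout = EstRTT + 4 * DevRTT
4 * DevRTT = 4 * 10 = 40
Timeout = 200 + 40 = 240 ms

240


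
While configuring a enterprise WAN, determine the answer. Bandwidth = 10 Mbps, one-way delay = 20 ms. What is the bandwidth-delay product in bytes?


Given: bandwidth = 10 Mbps, delay = 20 ms
BDP in bits = 10 * 10^6 * 20 / 1000
BDP in bits = 200000
BDP in bytes = 200000 / 8 = 25000

25000


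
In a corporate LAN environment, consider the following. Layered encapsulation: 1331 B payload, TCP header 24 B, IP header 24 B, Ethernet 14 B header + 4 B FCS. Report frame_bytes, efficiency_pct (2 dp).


TCP segment = 1331 + 24 = 1355 B
IP packet = 1355 + 24 = 1379 B
Ethernet frame = 1379 + 14 + 4 = 1397 B
Efficiency = app / frame = 1331 / 1397 = 0.952756 = 95.2756% -> 95.28% (2 dp)

1397, 95.28


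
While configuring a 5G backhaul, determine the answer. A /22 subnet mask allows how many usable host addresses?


Given: subnet mask /22
Host bits = 32 - 22 = 10
Total addresses = 2^10 = 1024
Usable hosts = 1024 - 2 (network + broadcast) = 1022

1022


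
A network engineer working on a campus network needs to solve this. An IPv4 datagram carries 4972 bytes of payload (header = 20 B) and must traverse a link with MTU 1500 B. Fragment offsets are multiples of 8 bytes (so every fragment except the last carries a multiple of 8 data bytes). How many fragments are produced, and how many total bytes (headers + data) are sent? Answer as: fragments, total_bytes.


Max data per non-final fragment = floor((MTU - header)/8)*8 = floor((1500 - 20)/8)*8 = floor(1480/8)*8 = 1480 B
Final fragment needs no 8-byte alignment: it can carry up to MTU - header = 1480 B
Non-final fragments needed = ceil((payload - 1480) / 1480) = ceil(3492/1480) = ceil(2.3595) = 3
Number of fragments = 3 + 1 = 4
Fragment sizes (data): 3 * 1480 B + 532 B (last, 532 <= 1480 OK)
Total bytes sent = payload + n_frags * header = 4972 + 4*20 = 4972 + 80 = 5052 B

4, 5052


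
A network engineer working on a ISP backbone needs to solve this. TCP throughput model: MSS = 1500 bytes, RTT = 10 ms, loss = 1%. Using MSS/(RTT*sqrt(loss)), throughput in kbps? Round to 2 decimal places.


Given: MSS = 1500 bytes, RTT = 10 ms, loss = 1%
RTT in seconds = 10 / 1000 = 0.01
Loss rate = 1% = 0.01
sqrt(loss) = sqrt(0.01) = 0.1
Throughput (bytes/s) = 1500 / (0.01 * 0.1) = 1500000.0000
Throughput (kbps) = 1500000.0000 * 8 / 1000 = 12000.000000 -> 12000.00 kbps (2 dp)

12000.00


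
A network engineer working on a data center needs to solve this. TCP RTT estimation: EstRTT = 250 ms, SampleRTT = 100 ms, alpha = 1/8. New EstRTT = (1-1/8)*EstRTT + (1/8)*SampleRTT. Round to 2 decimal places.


Given: EstRTT = 250 ms, SampleRTT = 100 ms, alpha = 1/8
New EstRTT = (1 - alpha) * EstRTT + alpha * SampleRTT
(7/8) * 250 = 218.75
(1/8) * 100 = 12.5
New EstRTT = 218.75 + 12.5 = 231.25 ms -> 231.25 ms (2 dp)

231.25


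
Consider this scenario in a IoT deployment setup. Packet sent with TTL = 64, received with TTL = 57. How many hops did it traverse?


Given: initial TTL = 64, received TTL = 57
Hops = initial TTL - received TTL
Hops = 64 - 57 = 7

7


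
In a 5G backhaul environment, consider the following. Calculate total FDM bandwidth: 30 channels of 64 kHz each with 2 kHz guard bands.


Given: 30 channels, 64 kHz each, guard = 2 kHz
Channel bandwidth = 30 * 64 = 1920 kHz
Guard bands = 29 gaps * 2 kHz = 58 kHz
Total = 1920 + 58 = 1978 kHz

1978


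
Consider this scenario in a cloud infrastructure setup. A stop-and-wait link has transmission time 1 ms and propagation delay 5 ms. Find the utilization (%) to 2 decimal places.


Given: Ttrans = 1 ms, Tprop = 5 ms
RTT = 2 * Tprop = 2 * 5 = 10 ms
U = Ttrans / (Ttrans + RTT)
U = 1 / (1 + 10)
U = 1 / 11 = 0.090909
U% = 9.09%

9.09


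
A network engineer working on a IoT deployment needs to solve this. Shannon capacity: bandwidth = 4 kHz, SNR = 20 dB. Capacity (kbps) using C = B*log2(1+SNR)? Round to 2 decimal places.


Given: B = 4 kHz, SNR = 20 dB
SNR linear = 10^(20/10) = 100
1 + SNR = 101
log2(101) = 6.6582114828
C = 4 * 1000 * 6.6582114828 = 26632.8459 bps
C = 26.632846 kbps -> 26.63 kbps (2 dp)

26.63


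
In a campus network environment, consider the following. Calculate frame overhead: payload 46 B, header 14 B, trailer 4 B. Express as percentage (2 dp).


Given: payload = 46 B, header = 14 B, trailer = 4 B
Overhead bytes = header + trailer = 14 + 4 = 18
Total frame = payload + overhead = 46 + 18 = 64
Overhead % = 18 / 64 * 100 = 28.1250% -> 28.13% (2 dp)

28.13


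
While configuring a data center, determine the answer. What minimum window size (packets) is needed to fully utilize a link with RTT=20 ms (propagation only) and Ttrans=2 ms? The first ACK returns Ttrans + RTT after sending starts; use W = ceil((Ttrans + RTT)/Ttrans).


Given: Ttrans = 2 ms, RTT = 20 ms (= 2 * Tprop, Tprop = 10 ms)
Time until first ACK returns = Ttrans + RTT = 2 + 20 = 22 ms
Need W * Ttrans >= Ttrans + RTT  ->  W >= (Ttrans + RTT) / Ttrans
(Ttrans + RTT) / Ttrans = 22 / 2 = 11
W_min = ceil(11) = 11

11


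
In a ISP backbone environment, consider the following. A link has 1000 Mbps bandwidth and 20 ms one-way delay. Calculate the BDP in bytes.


Given: bandwidth = 1000 Mbps, delay = 20 ms
BDP in bits = 1000 * 10^6 * 20 / 1000
BDP in bits = 20000000
BDP in bytes = 20000000 / 8 = 2500000

2500000


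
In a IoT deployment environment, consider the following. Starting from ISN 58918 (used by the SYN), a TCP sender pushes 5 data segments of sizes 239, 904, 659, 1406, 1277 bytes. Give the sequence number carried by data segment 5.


The SYN occupies sequence number ISN = 58918, so the first data byte is ISN + 1 = 58919.
SEQ of data segment i = (ISN + 1) + sum of payload sizes of segments 1..i-1.
Segment 1: SEQ = 58919, payload = 239 bytes
Segment 2: SEQ = 59158, payload = 904 bytes
Segment 3: SEQ = 60062, payload = 659 bytes
Segment 4: SEQ = 60721, payload = 1406 bytes
Segment 5: SEQ = 62127, payload = 1277 bytes
SEQ of segment 5 = 58919 + 239 + 904 + 659 + 1406 = 62127

62127


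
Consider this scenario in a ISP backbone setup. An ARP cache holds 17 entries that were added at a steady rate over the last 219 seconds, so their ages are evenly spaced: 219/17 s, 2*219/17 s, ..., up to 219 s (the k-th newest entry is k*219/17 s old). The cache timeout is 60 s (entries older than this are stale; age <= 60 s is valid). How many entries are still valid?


Ages are k * 219/17 s for k = 1..17 (spacing = 12.8824 s).
Entry k is valid iff k * 219/17 <= 60 iff k <= 17 * 60 / 219 = 4.6575
n_valid = floor(4.6575) = 4
(n_stale = 17 - 4 = 13)

4


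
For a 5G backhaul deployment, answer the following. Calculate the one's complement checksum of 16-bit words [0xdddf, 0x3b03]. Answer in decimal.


Given words: [0xdddf, 0x3b03]
Step 1: Sum all words
Raw sum = 56799 + 15107 = 71906
Step 2: Fold carry: (6370 + 1) = 6371
One's complement = ~6371 & 0xFFFF = 59164

59164


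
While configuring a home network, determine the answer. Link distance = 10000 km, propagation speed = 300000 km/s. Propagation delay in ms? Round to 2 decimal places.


Given: distance = 10000 km, speed = 300000 km/s
Delay = distance / speed = 10000 / 300000 seconds
Delay in ms = 10000 * 1000 / 300000
Delay = 33.3333 ms
Rounded to 2 dp = 33.33 ms

33.33


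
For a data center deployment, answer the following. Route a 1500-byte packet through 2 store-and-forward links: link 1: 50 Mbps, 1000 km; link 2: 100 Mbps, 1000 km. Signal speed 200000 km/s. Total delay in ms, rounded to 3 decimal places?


Packet = 1500 bytes = 12000 bits. Store-and-forward: sum (t_trans + t_prop) per link.
Link 1: t_trans = 12000/(50*10^6) s = 0.2400 ms; t_prop = 1000/200000 s = 5.0000 ms; subtotal = 5.2400 ms
Link 2: t_trans = 12000/(100*10^6) s = 0.1200 ms; t_prop = 1000/200000 s = 5.0000 ms; subtotal = 5.1200 ms
End-to-end = 5.2400 + 5.1200 = 10.3600 ms -> 10.360 ms (3 dp)

10.360


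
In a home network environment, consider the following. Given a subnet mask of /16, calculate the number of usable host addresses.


Given: subnet mask /16
Host bits = 32 - 16 = 16
Total addresses = 2^16 = 65536
Usable hosts = 65536 - 2 (network + broadcast) = 65534

65534


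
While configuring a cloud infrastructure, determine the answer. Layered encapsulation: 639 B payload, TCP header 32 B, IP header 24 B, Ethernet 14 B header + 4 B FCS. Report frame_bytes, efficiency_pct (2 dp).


TCP segment = 639 + 32 = 671 B
IP packet = 671 + 24 = 695 B
Ethernet frame = 695 + 14 + 4 = 713 B
Efficiency = app / frame = 639 / 713 = 0.896213 = 89.6213% -> 89.62% (2 dp)

713, 89.62


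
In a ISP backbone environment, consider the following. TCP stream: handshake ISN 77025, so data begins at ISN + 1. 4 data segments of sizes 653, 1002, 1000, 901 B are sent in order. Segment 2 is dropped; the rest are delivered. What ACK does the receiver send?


SYN uses sequence number 77025; first data byte = ISN + 1 = 77026.
Segment 1: SEQ = 77026, len = 653 B, covers [77026, 77678]
Segment 2: SEQ = 77679, len = 1002 B, covers [77679, 78680] [LOST]
Segment 3: SEQ = 78681, len = 1000 B, covers [78681, 79680]
Segment 4: SEQ = 79681, len = 901 B, covers [79681, 80581]
In-order data received: bytes [77026, 77678] (segments 1..1).
Segment 2 missing -> gap begins at byte 77679; later segments buffered out of order.
Cumulative ACK = next expected in-order byte = 77026 + 653 = 77679

77679


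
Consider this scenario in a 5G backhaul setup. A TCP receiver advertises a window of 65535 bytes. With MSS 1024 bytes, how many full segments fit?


Given: RWND = 65535 bytes, MSS = 1024 bytes
Full segments = floor(RWND / MSS)
Full segments = floor(65535 / 1024)
Full segments = floor(63.999) = 63

63


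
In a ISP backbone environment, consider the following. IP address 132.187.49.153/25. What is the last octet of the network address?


Given: IP = 132.187.49.153, prefix = /25
Subnet mask = 255.255.255.128
Last octet of IP: 153
Last octet of mask: 128
Network last octet = 153 AND 128 = 128

128


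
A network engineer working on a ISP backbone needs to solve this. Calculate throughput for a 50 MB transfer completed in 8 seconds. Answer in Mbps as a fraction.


Given: file = 50 MB, time = 8 s
File in Mb = 50 * 8 = 400 Mb
Throughput = 400 / 8 Mbps
Throughput = 50 Mbps

50


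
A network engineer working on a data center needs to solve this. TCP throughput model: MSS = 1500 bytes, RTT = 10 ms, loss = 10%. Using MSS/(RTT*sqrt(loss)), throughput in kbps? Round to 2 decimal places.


Given: MSS = 1500 bytes, RTT = 10 ms, loss = 10%
RTT in seconds = 10 / 1000 = 0.01
Loss rate = 10% = 0.1
sqrt(loss) = sqrt(0.1) = 0.316227766017
Throughput (bytes/s) = 1500 / (0.01 * 0.316227766017) = 474341.6490
Throughput (kbps) = 474341.6490 * 8 / 1000 = 3794.733192 -> 3794.73 kbps (2 dp)

3794.73


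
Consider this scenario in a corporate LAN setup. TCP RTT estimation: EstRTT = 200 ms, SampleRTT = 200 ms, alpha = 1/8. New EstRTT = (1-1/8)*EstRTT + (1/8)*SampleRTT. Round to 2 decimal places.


Given: EstRTT = 200 ms, SampleRTT = 200 ms, alpha = 1/8
New EstRTT = (1 - alpha) * EstRTT + alpha * SampleRTT
(7/8) * 200 = 175
(1/8) * 200 = 25
New EstRTT = 175 + 25 = 200 ms -> 200.00 ms (2 dp)

200.00


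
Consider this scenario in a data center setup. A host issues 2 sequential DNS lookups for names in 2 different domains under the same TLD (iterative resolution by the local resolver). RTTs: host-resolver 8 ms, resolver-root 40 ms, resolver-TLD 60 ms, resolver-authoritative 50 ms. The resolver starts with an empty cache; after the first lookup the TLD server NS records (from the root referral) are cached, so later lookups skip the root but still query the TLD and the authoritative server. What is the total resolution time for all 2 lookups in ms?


Lookup 1 (cold cache): local + root + TLD + auth = 8 + 40 + 60 + 50 = 158 ms
Lookups 2..2 (TLD NS cached -> skip root; new domain -> still ask TLD and auth): local + TLD + auth = 8 + 60 + 50 = 118 ms each
Remaining 1 lookups: 1 * 118 = 118 ms
Total = 158 + 118 = 276 ms

276


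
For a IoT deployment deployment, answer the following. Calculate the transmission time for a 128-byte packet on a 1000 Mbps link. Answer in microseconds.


Given: packet = 128 bytes, bandwidth = 1000 Mbps
Packet in bits = 128 * 8 = 1024 bits
Bandwidth = 1000 * 10^6 = 1000000000 bps
Time = 1024 / 1000000000 seconds
Time in us = 1024 * 10^6 / 1000000000 = 1.024

1.024


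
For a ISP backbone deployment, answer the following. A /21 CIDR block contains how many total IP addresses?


Given: CIDR prefix /21
Host bits = 32 - 21 = 11
Total addresses = 2^11 = 2048

2048


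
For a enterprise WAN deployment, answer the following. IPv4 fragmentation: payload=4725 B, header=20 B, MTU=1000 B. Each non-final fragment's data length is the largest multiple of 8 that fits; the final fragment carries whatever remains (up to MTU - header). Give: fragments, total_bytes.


Max data per non-final fragment = floor((MTU - header)/8)*8 = floor((1000 - 20)/8)*8 = floor(980/8)*8 = 976 B
Final fragment needs no 8-byte alignment: it can carry up to MTU - header = 980 B
Non-final fragments needed = ceil((payload - 980) / 976) = ceil(3745/976) = ceil(3.8371) = 4
Number of fragments = 4 + 1 = 5
Fragment sizes (data): 4 * 976 B + 821 B (last, 821 <= 980 OK)
Total bytes sent = payload + n_frags * header = 4725 + 5*20 = 4725 + 100 = 4825 B

5, 4825


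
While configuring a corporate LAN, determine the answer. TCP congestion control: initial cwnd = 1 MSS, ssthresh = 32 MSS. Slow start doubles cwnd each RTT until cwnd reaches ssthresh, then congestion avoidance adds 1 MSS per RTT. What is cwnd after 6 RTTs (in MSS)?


RTT 0: cwnd = 1 MSS (initial)
RTT 1: cwnd = 2 MSS (slow start, doubled)
RTT 2: cwnd = 4 MSS (slow start, doubled)
RTT 3: cwnd = 8 MSS (slow start, doubled)
RTT 4: cwnd = 16 MSS (slow start, doubled)
RTT 5: cwnd = 32 MSS (slow start, doubled)
RTT 6: cwnd = 33 MSS (congestion avoidance, +1)

33


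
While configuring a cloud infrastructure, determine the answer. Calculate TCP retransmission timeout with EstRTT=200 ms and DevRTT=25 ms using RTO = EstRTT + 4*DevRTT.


Given: EstRTT = 200 ms, DevRTT = 25 ms
Timeout = EstRTT + 4 * DevRTT
4 * DevRTT = 4 * 25 = 100
Timeout = 200 + 100 = 300 ms

300


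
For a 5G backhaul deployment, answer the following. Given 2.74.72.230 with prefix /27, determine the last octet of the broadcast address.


Given: IP = 2.74.72.230, prefix = /27
Host bits = 32 - 27 = 5
Network last octet = 230 AND mask = 224
Host part size = 2^5 - 1 = 31
Broadcast last octet = 224 OR 31 = 255

255


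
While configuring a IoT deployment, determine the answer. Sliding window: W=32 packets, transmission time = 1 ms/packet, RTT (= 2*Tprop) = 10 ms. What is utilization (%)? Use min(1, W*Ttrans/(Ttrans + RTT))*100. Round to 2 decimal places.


Given: W = 32, Ttrans = 1 ms, RTT = 10 ms (= 2 * Tprop, Tprop = 5 ms)
Cycle time = Ttrans + RTT = 1 + 10 = 11 ms (first packet sent until its ACK returns)
W * Ttrans = 32 * 1 = 32 ms of sending per cycle
W * Ttrans / (Ttrans + RTT) = 32 / 11 = 2.909091
U = min(1, 2.909091) = 1.000000
U% = 100.00%

100.00


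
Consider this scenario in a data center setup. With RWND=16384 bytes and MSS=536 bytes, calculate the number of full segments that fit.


Given: RWND = 16384 bytes, MSS = 536 bytes
Full segments = floor(RWND / MSS)
Full segments = floor(16384 / 536)
Full segments = floor(30.5672) = 30

30


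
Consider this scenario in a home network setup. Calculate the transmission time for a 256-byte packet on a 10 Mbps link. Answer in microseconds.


Given: packet = 256 bytes, bandwidth = 10 Mbps
Packet in bits = 256 * 8 = 2048 bits
Bandwidth = 10 * 10^6 = 10000000 bps
Time = 2048 / 10000000 seconds
Time in us = 2048 * 10^6 / 10000000 = 204.8

204.8


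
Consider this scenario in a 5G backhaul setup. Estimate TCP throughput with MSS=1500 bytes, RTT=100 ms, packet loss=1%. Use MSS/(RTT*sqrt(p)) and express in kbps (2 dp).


Given: MSS = 1500 bytes, RTT = 100 ms, loss = 1%
RTT in seconds = 100 / 1000 = 0.1
Loss rate = 1% = 0.01
sqrt(loss) = sqrt(0.01) = 0.1
Throughput (bytes/s) = 1500 / (0.1 * 0.1) = 150000.0000
Throughput (kbps) = 150000.0000 * 8 / 1000 = 1200.000000 -> 1200.00 kbps (2 dp)

1200.00


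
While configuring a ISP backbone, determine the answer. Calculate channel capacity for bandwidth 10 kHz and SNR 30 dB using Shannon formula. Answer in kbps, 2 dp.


Given: B = 10 kHz, SNR = 30 dB
SNR linear = 10^(30/10) = 1000
1 + SNR = 1001
log2(1001) = 9.9672262588
C = 10 * 1000 * 9.9672262588 = 99672.2626 bps
C = 99.672263 kbps -> 99.67 kbps (2 dp)

99.67


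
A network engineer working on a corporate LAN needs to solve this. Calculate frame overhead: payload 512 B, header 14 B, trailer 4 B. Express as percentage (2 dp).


Given: payload = 512 B, header = 14 B, trailer = 4 B
Overhead bytes = header + trailer = 14 + 4 = 18
Total frame = payload + overhead = 512 + 18 = 530
Overhead % = 18 / 530 * 100 = 3.3962% -> 3.40% (2 dp)

3.40


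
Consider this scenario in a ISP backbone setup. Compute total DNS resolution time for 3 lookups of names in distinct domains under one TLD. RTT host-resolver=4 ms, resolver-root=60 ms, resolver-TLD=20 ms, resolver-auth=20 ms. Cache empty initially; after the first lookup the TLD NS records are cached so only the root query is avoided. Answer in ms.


Lookup 1 (cold cache): local + root + TLD + auth = 4 + 60 + 20 + 20 = 104 ms
Lookups 2..3 (TLD NS cached -> skip root; new domain -> still ask TLD and auth): local + TLD + auth = 4 + 20 + 20 = 44 ms each
Remaining 2 lookups: 2 * 44 = 88 ms
Total = 104 + 88 = 192 ms

192


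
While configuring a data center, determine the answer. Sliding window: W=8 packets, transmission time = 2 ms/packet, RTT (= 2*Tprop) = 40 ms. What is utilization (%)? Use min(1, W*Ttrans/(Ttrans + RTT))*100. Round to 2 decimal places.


Given: W = 8, Ttrans = 2 ms, RTT = 40 ms (= 2 * Tprop, Tprop = 20 ms)
Cycle time = Ttrans + RTT = 2 + 40 = 42 ms (first packet sent until its ACK returns)
W * Ttrans = 8 * 2 = 16 ms of sending per cycle
W * Ttrans / (Ttrans + RTT) = 16 / 42 = 0.380952
U = min(1, 0.380952) = 0.380952
U% = 38.10%

38.10


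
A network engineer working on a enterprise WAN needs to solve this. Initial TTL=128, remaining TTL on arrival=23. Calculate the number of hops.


Given: initial TTL = 128, received TTL = 23
Hops = initial TTL - received TTL
Hops = 128 - 23 = 105

105


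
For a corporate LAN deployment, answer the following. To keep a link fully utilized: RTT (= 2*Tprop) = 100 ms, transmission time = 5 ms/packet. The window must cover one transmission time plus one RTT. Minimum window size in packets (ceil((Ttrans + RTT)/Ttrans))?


Given: Ttrans = 5 ms, RTT = 100 ms (= 2 * Tprop, Tprop = 50 ms)
Time until first ACK returns = Ttrans + RTT = 5 + 100 = 105 ms
Need W * Ttrans >= Ttrans + RTT  ->  W >= (Ttrans + RTT) / Ttrans
(Ttrans + RTT) / Ttrans = 105 / 5 = 21
W_min = ceil(21) = 21

21


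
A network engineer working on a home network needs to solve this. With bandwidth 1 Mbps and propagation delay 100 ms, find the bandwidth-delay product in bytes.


Given: bandwidth = 1 Mbps, delay = 100 ms
BDP in bits = 1 * 10^6 * 100 / 1000
BDP in bits = 100000
BDP in bytes = 100000 / 8 = 12500

12500


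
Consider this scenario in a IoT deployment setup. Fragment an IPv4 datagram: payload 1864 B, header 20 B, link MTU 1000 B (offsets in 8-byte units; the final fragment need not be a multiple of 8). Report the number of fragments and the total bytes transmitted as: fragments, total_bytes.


Max data per non-final fragment = floor((MTU - header)/8)*8 = floor((1000 - 20)/8)*8 = floor(980/8)*8 = 976 B
Final fragment needs no 8-byte alignment: it can carry up to MTU - header = 980 B
Non-final fragments needed = ceil((payload - 980) / 976) = ceil(884/976) = ceil(0.9057) = 1
Number of fragments = 1 + 1 = 2
Fragment sizes (data): 1 * 976 B + 888 B (last, 888 <= 980 OK)
Total bytes sent = payload + n_frags * header = 1864 + 2*20 = 1864 + 40 = 1904 B

2, 1904
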